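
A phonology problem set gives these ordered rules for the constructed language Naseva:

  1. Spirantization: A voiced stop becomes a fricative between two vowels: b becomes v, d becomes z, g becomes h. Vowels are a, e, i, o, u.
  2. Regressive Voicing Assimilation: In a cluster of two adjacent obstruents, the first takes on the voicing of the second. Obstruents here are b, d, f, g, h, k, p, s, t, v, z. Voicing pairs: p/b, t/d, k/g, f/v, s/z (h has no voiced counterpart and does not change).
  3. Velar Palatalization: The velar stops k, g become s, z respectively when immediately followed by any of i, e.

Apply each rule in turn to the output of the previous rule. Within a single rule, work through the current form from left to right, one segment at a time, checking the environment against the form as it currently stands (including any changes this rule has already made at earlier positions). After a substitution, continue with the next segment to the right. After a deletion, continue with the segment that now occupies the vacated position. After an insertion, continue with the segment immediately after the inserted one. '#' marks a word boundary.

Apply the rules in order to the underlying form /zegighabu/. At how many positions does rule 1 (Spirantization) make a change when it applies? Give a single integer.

1 Spirantization: [zegighabu] → [zehighavu]
2 Regressive Voicing Assimilation: [zehighavu] → [zehikhavu]
3 Velar Palatalization: no change — [zehikhavu]
Rule 1 changed 2 position(s).

2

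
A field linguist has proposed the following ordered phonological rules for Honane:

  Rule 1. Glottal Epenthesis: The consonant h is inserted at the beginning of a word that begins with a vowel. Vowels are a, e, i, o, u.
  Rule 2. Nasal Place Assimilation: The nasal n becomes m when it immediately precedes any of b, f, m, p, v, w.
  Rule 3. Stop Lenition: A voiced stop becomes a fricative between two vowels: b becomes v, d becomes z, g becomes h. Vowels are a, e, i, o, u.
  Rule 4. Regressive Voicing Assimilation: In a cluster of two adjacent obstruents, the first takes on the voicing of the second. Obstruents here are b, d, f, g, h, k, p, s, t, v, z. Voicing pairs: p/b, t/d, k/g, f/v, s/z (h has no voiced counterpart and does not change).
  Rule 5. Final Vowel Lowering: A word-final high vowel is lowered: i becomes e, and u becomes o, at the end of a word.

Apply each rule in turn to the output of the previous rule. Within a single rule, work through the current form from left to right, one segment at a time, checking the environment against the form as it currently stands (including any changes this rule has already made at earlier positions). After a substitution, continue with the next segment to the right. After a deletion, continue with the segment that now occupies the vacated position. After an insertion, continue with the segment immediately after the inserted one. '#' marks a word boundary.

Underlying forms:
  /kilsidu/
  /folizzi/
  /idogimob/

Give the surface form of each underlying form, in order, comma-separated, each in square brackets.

[kilsizo], [folizze], [hizohimob]

/kilsidu/:
  Rule 1 Glottal Epenthesis: no change — [kilsidu]
  Rule 2 Nasal Place Assimilation: no change — [kilsidu]
  Rule 3 Stop Lenition: [kilsidu] → [kilsizu]
  Rule 4 Regressive Voicing Assimilation: no change — [kilsizu]
  Rule 5 Final Vowel Lowering: [kilsizu] → [kilsizo]
/folizzi/:
  Rule 1 Glottal Epenthesis: no change — [folizzi]
  Rule 2 Nasal Place Assimilation: no change — [folizzi]
  Rule 3 Stop Lenition: no change — [folizzi]
  Rule 4 Regressive Voicing Assimilation: no change — [folizzi]
  Rule 5 Final Vowel Lowering: [folizzi] → [folizze]
/idogimob/:
  Rule 1 Glottal Epenthesis: [idogimob] → [hidogimob]
  Rule 2 Nasal Place Assimilation: no change — [hidogimob]
  Rule 3 Stop Lenition: [hidogimob] → [hizohimob]
  Rule 4 Regressive Voicing Assimilation: no change — [hizohimob]
  Rule 5 Final Vowel Lowering: no change — [hizohimob]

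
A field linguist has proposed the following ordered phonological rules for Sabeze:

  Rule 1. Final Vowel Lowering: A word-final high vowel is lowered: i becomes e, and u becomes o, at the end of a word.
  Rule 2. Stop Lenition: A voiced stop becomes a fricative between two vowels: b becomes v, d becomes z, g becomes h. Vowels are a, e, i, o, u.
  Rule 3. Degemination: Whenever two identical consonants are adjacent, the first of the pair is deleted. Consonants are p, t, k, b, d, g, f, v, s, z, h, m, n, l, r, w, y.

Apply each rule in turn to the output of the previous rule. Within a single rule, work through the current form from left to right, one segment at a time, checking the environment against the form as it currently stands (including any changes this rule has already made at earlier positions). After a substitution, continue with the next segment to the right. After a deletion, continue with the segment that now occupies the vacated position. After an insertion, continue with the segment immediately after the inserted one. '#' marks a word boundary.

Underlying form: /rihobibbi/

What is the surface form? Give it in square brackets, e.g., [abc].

[rihovibe]

Rule 1 Final Vowel Lowering: [rihobibbi] → [rihobibbe]
Rule 2 Stop Lenition: [rihobibbe] → [rihovibbe]
Rule 3 Degemination: [rihovibbe] → [rihovibe]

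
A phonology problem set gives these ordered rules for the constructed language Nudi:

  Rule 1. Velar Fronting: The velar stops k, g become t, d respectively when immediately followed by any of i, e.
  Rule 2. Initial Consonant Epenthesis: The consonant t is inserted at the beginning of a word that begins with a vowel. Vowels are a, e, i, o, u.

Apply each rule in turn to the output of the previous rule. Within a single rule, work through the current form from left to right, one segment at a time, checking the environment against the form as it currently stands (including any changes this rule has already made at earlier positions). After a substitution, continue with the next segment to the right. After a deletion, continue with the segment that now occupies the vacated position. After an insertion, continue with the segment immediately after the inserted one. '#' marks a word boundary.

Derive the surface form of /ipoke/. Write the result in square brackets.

Rule 1 Velar Fronting: [ipoke] → [ipote]
Rule 2 Initial Consonant Epenthesis: [ipote] → [tipote]

[tipote]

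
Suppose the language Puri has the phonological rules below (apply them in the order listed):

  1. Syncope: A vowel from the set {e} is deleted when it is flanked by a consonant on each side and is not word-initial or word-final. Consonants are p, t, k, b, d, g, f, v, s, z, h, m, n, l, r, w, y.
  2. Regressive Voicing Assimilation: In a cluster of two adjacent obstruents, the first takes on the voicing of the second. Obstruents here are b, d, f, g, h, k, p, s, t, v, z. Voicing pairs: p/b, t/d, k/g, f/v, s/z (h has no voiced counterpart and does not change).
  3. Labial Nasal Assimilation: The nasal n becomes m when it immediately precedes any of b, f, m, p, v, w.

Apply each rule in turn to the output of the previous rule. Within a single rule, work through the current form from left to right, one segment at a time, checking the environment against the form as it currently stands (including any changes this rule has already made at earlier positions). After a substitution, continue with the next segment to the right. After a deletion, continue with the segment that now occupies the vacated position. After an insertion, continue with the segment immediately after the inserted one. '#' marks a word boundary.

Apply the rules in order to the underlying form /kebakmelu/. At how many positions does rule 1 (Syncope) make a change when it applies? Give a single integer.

2

1 Syncope: [kebakmelu] → [kbakmlu]
2 Regressive Voicing Assimilation: [kbakmlu] → [gbakmlu]
3 Labial Nasal Assimilation: no change — [gbakmlu]
Rule 1 changed 2 position(s).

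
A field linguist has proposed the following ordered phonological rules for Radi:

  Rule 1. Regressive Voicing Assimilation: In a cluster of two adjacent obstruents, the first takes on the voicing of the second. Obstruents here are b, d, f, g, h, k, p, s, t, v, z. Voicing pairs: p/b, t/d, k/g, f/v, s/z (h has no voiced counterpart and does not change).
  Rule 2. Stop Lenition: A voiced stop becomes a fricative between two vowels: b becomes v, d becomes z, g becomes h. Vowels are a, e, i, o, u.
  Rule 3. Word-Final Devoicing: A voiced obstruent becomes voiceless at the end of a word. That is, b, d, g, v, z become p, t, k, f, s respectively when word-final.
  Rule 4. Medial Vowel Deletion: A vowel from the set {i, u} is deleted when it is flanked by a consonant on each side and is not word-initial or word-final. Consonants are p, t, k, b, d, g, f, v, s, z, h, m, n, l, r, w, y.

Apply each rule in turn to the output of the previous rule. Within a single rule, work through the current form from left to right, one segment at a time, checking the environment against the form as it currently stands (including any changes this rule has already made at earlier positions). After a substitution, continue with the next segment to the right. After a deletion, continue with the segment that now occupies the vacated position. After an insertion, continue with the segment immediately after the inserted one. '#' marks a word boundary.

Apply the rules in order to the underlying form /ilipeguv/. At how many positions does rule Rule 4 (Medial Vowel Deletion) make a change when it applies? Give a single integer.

Rule 1 Regressive Voicing Assimilation: no change — [ilipeguv]
Rule 2 Stop Lenition: [ilipeguv] → [ilipehuv]
Rule 3 Word-Final Devoicing: [ilipehuv] → [ilipehuf]
Rule 4 Medial Vowel Deletion: [ilipehuf] → [ilpehf]
Rule Rule 4 changed 2 position(s).

2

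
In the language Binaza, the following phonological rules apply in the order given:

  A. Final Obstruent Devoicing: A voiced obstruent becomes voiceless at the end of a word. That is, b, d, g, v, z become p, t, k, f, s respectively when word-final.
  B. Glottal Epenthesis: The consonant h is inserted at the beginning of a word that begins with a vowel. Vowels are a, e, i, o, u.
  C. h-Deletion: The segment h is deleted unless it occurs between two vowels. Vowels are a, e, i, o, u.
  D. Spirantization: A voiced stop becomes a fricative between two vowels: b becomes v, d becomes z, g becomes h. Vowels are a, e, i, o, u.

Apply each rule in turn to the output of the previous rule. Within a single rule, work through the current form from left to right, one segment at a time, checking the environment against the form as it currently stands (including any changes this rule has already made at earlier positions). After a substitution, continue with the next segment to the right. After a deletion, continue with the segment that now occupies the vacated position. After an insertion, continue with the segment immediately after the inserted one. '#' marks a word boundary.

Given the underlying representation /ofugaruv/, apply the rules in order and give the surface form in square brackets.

A Final Obstruent Devoicing: [ofugaruv] → [ofugaruf]
B Glottal Epenthesis: [ofugaruf] → [hofugaruf]
C h-Deletion: [hofugaruf] → [ofugaruf]
D Spirantization: [ofugaruf] → [ofuharuf]

[ofuharuf]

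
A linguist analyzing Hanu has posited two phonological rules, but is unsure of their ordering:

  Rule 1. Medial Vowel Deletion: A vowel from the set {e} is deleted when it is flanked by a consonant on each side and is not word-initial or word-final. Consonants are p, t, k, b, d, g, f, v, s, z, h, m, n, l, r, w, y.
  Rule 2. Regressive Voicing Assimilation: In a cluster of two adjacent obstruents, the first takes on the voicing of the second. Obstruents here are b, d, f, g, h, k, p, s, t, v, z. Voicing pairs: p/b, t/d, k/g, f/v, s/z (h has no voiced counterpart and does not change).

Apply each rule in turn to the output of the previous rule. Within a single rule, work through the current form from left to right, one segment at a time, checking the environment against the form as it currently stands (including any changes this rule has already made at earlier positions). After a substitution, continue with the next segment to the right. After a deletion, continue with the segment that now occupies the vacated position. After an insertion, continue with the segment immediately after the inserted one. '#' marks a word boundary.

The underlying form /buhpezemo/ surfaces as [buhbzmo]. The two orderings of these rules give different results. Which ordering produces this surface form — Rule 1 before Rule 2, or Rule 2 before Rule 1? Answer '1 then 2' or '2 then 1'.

1 then 2

Order 1 then 2:
  1 Medial Vowel Deletion: [buhpezemo] → [buhpzmo]
  2 Regressive Voicing Assimilation: [buhpzmo] → [buhbzmo]
  result: [buhbzmo]
Order 2 then 1:
  2 Regressive Voicing Assimilation: no change — [buhpezemo]
  1 Medial Vowel Deletion: [buhpezemo] → [buhpzmo]
  result: [buhpzmo]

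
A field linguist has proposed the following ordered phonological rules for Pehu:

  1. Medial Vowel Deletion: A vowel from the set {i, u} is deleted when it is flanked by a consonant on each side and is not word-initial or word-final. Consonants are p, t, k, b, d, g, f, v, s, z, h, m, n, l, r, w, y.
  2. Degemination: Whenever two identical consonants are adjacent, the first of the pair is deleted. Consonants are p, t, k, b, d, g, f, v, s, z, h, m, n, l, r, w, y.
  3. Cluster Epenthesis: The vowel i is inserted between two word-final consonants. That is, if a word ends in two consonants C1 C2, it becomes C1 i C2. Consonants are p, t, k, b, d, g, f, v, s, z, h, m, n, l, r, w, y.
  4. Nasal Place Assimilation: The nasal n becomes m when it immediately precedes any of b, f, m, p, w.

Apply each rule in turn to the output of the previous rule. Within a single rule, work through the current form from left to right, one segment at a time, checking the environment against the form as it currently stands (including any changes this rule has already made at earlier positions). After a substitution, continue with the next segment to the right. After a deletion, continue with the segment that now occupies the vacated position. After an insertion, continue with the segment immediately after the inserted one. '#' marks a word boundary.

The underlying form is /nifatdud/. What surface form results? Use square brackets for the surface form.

[mfatid]

1 Medial Vowel Deletion: [nifatdud] → [nfatdd]
2 Degemination: [nfatdd] → [nfatd]
3 Cluster Epenthesis: [nfatd] → [nfatid]
4 Nasal Place Assimilation: [nfatid] → [mfatid]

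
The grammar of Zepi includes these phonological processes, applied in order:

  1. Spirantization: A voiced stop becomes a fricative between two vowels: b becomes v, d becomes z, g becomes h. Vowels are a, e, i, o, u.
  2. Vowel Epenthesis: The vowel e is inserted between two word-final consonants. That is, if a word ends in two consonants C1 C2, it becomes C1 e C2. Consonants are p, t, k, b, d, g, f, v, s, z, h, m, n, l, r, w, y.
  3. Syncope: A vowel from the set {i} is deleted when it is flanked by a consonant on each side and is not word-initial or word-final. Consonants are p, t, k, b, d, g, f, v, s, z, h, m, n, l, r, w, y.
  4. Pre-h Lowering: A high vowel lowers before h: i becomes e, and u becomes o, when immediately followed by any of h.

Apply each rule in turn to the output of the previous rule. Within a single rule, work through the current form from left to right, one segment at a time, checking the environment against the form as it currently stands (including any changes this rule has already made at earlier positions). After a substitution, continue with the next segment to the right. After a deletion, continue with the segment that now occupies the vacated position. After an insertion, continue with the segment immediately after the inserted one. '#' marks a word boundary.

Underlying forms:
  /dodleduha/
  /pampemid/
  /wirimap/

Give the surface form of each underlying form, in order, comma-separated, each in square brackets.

[dodlezoha], [pampemd], [wrmap]

/dodleduha/:
  1 Spirantization: [dodleduha] → [dodlezuha]
  2 Vowel Epenthesis: no change — [dodlezuha]
  3 Syncope: no change — [dodlezuha]
  4 Pre-h Lowering: [dodlezuha] → [dodlezoha]
/pampemid/:
  1 Spirantization: no change — [pampemid]
  2 Vowel Epenthesis: no change — [pampemid]
  3 Syncope: [pampemid] → [pampemd]
  4 Pre-h Lowering: no change — [pampemd]
/wirimap/:
  1 Spirantization: no change — [wirimap]
  2 Vowel Epenthesis: no change — [wirimap]
  3 Syncope: [wirimap] → [wrmap]
  4 Pre-h Lowering: no change — [wrmap]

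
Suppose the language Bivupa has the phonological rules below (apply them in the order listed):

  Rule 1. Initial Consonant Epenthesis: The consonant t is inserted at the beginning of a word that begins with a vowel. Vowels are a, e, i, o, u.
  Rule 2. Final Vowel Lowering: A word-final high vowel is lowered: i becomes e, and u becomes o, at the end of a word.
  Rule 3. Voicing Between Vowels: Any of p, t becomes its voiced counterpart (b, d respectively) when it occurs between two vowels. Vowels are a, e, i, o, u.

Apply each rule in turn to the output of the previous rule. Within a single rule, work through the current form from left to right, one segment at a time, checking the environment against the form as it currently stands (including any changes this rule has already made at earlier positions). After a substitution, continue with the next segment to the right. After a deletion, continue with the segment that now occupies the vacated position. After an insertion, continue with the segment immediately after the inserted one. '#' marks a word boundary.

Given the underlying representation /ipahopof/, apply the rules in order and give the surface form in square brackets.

Rule 1 Initial Consonant Epenthesis: [ipahopof] → [tipahopof]
Rule 2 Final Vowel Lowering: no change — [tipahopof]
Rule 3 Voicing Between Vowels: [tipahopof] → [tibahobof]

[tibahobof]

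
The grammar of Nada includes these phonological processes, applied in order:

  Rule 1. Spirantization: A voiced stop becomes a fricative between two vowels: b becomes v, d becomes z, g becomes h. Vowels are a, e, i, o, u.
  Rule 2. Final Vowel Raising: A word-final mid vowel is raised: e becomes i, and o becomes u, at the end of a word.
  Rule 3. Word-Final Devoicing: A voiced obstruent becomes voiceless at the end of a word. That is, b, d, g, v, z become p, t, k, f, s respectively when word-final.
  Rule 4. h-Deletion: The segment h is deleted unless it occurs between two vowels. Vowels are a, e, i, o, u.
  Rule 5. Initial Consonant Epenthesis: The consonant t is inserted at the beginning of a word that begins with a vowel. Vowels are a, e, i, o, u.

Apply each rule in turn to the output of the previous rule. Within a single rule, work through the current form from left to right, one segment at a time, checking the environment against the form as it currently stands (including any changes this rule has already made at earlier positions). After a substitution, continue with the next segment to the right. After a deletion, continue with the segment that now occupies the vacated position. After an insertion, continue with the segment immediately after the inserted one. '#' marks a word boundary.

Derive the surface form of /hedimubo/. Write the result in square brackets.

Rule 1 Spirantization: [hedimubo] → [hezimuvo]
Rule 2 Final Vowel Raising: [hezimuvo] → [hezimuvu]
Rule 3 Word-Final Devoicing: no change — [hezimuvu]
Rule 4 h-Deletion: [hezimuvu] → [ezimuvu]
Rule 5 Initial Consonant Epenthesis: [ezimuvu] → [tezimuvu]

[tezimuvu]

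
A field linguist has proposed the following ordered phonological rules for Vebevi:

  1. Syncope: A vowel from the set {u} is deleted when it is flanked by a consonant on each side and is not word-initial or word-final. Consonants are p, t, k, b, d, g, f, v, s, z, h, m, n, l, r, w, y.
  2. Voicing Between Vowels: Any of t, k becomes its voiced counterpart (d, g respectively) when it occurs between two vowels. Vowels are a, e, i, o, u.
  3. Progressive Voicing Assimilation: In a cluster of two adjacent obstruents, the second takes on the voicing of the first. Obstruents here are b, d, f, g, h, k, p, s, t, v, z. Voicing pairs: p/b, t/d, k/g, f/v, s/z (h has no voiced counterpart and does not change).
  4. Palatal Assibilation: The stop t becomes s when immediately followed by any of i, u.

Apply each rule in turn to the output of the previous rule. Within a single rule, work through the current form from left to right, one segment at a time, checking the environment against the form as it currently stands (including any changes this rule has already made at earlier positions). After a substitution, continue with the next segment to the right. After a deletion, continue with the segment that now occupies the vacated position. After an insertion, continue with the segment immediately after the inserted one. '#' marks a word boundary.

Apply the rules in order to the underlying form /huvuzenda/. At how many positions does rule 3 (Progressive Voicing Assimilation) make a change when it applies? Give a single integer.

1 Syncope: [huvuzenda] → [hvzenda]
2 Voicing Between Vowels: no change — [hvzenda]
3 Progressive Voicing Assimilation: [hvzenda] → [hfsenda]
4 Palatal Assibilation: no change — [hfsenda]
Rule 3 changed 2 position(s).

2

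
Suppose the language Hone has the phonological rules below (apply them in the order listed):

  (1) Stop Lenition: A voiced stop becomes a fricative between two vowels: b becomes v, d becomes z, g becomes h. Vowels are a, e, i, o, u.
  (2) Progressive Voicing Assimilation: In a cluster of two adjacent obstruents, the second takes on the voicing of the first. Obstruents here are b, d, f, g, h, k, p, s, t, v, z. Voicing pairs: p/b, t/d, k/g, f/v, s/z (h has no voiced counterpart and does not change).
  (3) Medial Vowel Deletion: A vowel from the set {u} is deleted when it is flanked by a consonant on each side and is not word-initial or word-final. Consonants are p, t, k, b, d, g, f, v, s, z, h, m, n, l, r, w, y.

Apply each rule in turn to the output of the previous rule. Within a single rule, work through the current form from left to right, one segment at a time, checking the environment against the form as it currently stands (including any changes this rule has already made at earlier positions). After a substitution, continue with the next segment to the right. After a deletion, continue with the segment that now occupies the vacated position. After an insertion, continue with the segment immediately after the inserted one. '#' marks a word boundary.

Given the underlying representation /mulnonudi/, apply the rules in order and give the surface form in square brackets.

(1) Stop Lenition: [mulnonudi] → [mulnonuzi]
(2) Progressive Voicing Assimilation: no change — [mulnonuzi]
(3) Medial Vowel Deletion: [mulnonuzi] → [mlnonzi]

[mlnonzi]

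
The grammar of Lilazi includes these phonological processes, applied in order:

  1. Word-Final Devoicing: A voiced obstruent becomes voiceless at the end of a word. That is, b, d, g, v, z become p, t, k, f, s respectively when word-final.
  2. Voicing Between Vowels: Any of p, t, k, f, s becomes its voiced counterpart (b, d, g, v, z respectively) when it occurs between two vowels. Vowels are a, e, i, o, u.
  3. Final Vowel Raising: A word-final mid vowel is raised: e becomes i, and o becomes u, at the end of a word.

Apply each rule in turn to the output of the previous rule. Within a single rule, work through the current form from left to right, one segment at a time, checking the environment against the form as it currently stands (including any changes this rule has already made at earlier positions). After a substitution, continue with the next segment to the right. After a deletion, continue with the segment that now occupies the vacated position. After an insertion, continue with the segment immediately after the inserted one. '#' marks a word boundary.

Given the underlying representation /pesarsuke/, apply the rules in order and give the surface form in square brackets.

[pezarsugi]

1 Word-Final Devoicing: no change — [pesarsuke]
2 Voicing Between Vowels: [pesarsuke] → [pezarsuge]
3 Final Vowel Raising: [pezarsuge] → [pezarsugi]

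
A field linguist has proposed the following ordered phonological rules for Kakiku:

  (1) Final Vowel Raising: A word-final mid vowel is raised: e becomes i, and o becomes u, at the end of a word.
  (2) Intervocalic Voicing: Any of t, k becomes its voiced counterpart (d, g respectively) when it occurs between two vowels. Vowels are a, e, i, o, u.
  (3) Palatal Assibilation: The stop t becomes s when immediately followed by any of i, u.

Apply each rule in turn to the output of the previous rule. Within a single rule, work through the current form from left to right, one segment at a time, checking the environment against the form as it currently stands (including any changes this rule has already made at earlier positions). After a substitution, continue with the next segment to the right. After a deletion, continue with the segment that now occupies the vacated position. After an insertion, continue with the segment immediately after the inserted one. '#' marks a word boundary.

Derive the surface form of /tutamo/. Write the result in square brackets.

[sudamu]

(1) Final Vowel Raising: [tutamo] → [tutamu]
(2) Intervocalic Voicing: [tutamu] → [tudamu]
(3) Palatal Assibilation: [tudamu] → [sudamu]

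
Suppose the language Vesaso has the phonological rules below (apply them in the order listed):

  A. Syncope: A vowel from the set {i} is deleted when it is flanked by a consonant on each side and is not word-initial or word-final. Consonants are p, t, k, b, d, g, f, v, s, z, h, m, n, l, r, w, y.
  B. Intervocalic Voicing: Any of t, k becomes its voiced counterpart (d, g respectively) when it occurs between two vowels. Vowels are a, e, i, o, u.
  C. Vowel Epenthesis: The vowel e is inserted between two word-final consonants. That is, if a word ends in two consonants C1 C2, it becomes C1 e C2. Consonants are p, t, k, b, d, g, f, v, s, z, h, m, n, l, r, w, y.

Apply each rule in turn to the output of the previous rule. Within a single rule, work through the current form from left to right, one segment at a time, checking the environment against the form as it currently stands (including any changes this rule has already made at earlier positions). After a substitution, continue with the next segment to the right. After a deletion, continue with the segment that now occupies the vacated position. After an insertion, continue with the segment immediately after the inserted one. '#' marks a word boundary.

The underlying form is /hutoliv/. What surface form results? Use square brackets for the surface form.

[hudolev]

A Syncope: [hutoliv] → [hutolv]
B Intervocalic Voicing: [hutolv] → [hudolv]
C Vowel Epenthesis: [hudolv] → [hudolev]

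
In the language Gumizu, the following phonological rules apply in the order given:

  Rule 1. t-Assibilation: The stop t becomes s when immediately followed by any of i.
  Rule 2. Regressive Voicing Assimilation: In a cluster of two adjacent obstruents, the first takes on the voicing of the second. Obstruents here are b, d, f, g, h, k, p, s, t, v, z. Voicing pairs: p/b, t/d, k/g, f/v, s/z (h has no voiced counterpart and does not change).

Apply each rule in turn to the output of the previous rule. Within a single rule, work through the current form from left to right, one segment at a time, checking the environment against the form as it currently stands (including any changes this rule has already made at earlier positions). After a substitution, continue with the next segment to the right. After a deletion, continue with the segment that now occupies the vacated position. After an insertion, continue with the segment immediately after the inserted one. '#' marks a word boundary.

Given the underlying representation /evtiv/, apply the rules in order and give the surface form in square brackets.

[efsiv]

Rule 1 t-Assibilation: [evtiv] → [evsiv]
Rule 2 Regressive Voicing Assimilation: [evsiv] → [efsiv]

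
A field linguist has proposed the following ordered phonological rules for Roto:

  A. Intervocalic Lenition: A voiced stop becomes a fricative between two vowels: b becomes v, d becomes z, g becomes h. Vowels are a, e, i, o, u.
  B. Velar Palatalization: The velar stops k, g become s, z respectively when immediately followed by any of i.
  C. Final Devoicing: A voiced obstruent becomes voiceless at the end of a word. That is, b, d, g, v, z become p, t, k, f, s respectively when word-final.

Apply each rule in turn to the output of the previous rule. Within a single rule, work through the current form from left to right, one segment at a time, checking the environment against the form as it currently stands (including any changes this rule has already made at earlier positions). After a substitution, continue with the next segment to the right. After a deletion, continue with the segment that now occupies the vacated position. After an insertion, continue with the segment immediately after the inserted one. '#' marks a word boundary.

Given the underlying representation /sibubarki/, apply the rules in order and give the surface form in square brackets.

A Intervocalic Lenition: [sibubarki] → [sivuvarki]
B Velar Palatalization: [sivuvarki] → [sivuvarsi]
C Final Devoicing: no change — [sivuvarsi]

[sivuvarsi]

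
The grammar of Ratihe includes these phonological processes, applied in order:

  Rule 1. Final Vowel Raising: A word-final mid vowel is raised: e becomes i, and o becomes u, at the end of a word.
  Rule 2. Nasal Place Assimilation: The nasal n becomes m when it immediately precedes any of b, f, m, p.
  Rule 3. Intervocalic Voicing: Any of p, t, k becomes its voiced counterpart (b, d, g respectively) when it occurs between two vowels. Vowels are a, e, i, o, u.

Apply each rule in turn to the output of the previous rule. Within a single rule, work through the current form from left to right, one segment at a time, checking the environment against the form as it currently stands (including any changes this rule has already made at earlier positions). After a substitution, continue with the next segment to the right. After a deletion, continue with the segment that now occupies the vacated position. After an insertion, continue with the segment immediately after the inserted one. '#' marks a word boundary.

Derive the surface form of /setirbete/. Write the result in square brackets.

[sedirbedi]

Rule 1 Final Vowel Raising: [setirbete] → [setirbeti]
Rule 2 Nasal Place Assimilation: no change — [setirbeti]
Rule 3 Intervocalic Voicing: [setirbeti] → [sedirbedi]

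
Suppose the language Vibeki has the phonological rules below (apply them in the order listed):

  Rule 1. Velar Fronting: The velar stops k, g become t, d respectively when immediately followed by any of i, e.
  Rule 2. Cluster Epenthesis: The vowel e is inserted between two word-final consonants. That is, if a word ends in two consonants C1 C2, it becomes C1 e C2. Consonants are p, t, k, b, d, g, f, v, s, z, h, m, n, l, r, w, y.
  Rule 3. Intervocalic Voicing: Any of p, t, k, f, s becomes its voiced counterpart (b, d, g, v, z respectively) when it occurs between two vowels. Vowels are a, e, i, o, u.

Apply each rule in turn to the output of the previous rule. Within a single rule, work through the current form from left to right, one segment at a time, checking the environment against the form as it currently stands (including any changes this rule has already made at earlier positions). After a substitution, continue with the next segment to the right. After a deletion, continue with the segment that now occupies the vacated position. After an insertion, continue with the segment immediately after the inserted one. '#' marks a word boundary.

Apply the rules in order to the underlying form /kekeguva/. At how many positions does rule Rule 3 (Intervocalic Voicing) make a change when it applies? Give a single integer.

Rule 1 Velar Fronting: [kekeguva] → [teteguva]
Rule 2 Cluster Epenthesis: no change — [teteguva]
Rule 3 Intervocalic Voicing: [teteguva] → [tedeguva]
Rule Rule 3 changed 1 position(s).

1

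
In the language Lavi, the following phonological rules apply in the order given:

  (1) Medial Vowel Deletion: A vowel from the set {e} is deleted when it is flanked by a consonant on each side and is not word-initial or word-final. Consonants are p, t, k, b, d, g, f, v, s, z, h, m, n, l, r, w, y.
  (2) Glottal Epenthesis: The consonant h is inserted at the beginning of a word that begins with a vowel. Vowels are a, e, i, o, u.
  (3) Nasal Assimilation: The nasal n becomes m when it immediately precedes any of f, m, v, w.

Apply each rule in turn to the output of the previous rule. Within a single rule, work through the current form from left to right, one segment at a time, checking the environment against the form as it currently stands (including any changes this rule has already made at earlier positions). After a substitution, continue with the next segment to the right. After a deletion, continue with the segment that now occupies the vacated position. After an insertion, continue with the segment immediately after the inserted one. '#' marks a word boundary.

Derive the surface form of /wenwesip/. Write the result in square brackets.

(1) Medial Vowel Deletion: [wenwesip] → [wnwsip]
(2) Glottal Epenthesis: no change — [wnwsip]
(3) Nasal Assimilation: [wnwsip] → [wmwsip]

[wmwsip]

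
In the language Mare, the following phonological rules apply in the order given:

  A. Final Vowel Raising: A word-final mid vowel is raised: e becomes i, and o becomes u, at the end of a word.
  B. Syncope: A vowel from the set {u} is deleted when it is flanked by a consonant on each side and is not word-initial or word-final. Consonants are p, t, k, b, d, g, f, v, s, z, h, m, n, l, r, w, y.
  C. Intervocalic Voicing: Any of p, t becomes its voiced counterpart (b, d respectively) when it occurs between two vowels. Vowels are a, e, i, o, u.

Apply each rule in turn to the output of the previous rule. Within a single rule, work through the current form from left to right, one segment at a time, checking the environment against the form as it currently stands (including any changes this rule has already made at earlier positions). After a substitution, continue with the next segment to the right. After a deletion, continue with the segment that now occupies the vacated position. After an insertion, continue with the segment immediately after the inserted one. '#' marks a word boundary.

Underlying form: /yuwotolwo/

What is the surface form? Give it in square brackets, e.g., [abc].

[ywodolwu]

A Final Vowel Raising: [yuwotolwo] → [yuwotolwu]
B Syncope: [yuwotolwu] → [ywotolwu]
C Intervocalic Voicing: [ywotolwu] → [ywodolwu]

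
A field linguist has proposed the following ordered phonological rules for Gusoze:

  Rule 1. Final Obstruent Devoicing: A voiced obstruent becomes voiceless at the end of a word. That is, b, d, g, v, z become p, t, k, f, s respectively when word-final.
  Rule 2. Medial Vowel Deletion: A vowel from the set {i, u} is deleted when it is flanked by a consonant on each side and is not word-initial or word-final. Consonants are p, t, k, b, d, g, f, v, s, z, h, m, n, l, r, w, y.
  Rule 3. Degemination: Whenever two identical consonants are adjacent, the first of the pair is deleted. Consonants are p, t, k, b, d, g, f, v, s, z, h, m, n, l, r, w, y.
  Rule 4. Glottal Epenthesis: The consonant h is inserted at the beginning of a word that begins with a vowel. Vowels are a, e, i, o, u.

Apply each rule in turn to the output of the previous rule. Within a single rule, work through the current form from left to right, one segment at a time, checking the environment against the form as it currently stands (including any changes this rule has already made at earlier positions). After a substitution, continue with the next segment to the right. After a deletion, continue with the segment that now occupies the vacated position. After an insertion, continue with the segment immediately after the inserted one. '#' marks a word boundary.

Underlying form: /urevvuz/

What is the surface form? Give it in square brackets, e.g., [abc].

[hurevs]

Rule 1 Final Obstruent Devoicing: [urevvuz] → [urevvus]
Rule 2 Medial Vowel Deletion: [urevvus] → [urevvs]
Rule 3 Degemination: [urevvs] → [urevs]
Rule 4 Glottal Epenthesis: [urevs] → [hurevs]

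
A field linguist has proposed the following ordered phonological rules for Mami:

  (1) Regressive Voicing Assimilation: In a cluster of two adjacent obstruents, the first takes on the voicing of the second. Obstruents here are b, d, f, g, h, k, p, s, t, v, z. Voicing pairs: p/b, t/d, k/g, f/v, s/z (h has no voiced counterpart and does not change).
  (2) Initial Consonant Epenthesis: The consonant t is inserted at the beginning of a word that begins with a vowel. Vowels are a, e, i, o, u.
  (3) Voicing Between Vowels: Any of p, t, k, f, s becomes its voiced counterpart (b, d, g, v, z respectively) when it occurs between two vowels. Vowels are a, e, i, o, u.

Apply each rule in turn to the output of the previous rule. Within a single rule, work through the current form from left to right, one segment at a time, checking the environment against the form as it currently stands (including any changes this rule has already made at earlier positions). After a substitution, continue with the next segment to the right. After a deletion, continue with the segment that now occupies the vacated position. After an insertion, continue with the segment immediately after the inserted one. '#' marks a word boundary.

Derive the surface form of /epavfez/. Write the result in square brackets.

(1) Regressive Voicing Assimilation: [epavfez] → [epaffez]
(2) Initial Consonant Epenthesis: [epaffez] → [tepaffez]
(3) Voicing Between Vowels: [tepaffez] → [tebaffez]

[tebaffez]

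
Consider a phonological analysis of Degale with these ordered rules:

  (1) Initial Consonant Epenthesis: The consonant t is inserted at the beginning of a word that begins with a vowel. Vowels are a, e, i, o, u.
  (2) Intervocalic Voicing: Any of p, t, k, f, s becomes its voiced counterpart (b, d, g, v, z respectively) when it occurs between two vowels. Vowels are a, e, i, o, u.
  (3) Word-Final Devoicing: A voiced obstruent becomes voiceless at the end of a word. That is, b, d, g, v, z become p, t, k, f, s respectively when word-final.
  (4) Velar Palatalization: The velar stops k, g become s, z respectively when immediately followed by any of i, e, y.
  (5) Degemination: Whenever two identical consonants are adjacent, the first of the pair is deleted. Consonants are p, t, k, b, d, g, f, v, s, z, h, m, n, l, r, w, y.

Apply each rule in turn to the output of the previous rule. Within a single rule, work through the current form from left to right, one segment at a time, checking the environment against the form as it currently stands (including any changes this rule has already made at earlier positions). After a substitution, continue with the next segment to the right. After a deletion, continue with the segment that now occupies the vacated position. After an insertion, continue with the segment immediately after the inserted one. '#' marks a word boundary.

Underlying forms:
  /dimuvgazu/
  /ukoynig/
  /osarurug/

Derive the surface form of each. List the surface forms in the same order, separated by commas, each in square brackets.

[dimuvgazu], [tugoynik], [tozaruruk]

/dimuvgazu/:
  (1) Initial Consonant Epenthesis: no change — [dimuvgazu]
  (2) Intervocalic Voicing: no change — [dimuvgazu]
  (3) Word-Final Devoicing: no change — [dimuvgazu]
  (4) Velar Palatalization: no change — [dimuvgazu]
  (5) Degemination: no change — [dimuvgazu]
/ukoynig/:
  (1) Initial Consonant Epenthesis: [ukoynig] → [tukoynig]
  (2) Intervocalic Voicing: [tukoynig] → [tugoynig]
  (3) Word-Final Devoicing: [tugoynig] → [tugoynik]
  (4) Velar Palatalization: no change — [tugoynik]
  (5) Degemination: no change — [tugoynik]
/osarurug/:
  (1) Initial Consonant Epenthesis: [osarurug] → [tosarurug]
  (2) Intervocalic Voicing: [tosarurug] → [tozarurug]
  (3) Word-Final Devoicing: [tozarurug] → [tozaruruk]
  (4) Velar Palatalization: no change — [tozaruruk]
  (5) Degemination: no change — [tozaruruk]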